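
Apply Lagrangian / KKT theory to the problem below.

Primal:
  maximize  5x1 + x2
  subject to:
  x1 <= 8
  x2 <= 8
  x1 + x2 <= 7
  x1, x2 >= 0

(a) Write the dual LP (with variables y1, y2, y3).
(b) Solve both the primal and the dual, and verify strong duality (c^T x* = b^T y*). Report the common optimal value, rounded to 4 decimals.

The standard primal-dual pair for 'max c^T x s.t. A x <= b, x >= 0' is:
  Dual:  min b^T y  s.t.  A^T y >= c,  y >= 0.

So the dual LP is:
  minimize  8y1 + 8y2 + 7y3
  subject to:
    y1 + y3 >= 5
    y2 + y3 >= 1
    y1, y2, y3 >= 0

Solving the primal: x* = (7, 0).
  primal value c^T x* = 35.
Solving the dual: y* = (0, 0, 5).
  dual value b^T y* = 35.
Strong duality: c^T x* = b^T y*. Confirmed.

35


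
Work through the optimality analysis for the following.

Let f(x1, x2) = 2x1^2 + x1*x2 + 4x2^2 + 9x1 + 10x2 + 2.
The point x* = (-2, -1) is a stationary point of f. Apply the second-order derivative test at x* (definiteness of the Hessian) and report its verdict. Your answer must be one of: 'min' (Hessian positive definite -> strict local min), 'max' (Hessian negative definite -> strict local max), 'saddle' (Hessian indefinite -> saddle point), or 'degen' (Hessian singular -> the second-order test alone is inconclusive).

Compute the Hessian H = grad^2 f:
  H = [[4, 1], [1, 8]]
Verify stationarity: grad f(x*) = H x* + g = (0, 0).
Eigenvalues of H: 3.7639, 8.2361.
Both eigenvalues > 0, so H is positive definite -> x* is a strict local min.

min


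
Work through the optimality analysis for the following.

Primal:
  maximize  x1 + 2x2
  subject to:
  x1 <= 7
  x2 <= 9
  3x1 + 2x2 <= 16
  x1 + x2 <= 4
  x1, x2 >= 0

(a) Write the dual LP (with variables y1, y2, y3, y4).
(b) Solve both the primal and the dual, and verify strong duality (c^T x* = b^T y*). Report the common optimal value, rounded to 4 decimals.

The standard primal-dual pair for 'max c^T x s.t. A x <= b, x >= 0' is:
  Dual:  min b^T y  s.t.  A^T y >= c,  y >= 0.

So the dual LP is:
  minimize  7y1 + 9y2 + 16y3 + 4y4
  subject to:
    y1 + 3y3 + y4 >= 1
    y2 + 2y3 + y4 >= 2
    y1, y2, y3, y4 >= 0

Solving the primal: x* = (0, 4).
  primal value c^T x* = 8.
Solving the dual: y* = (0, 0, 0, 2).
  dual value b^T y* = 8.
Strong duality: c^T x* = b^T y*. Confirmed.

8


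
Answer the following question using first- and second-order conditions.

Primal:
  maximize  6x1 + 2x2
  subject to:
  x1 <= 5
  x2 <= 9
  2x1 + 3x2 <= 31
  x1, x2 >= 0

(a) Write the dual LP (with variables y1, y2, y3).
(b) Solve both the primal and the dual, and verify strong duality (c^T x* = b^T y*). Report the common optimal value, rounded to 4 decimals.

The standard primal-dual pair for 'max c^T x s.t. A x <= b, x >= 0' is:
  Dual:  min b^T y  s.t.  A^T y >= c,  y >= 0.

So the dual LP is:
  minimize  5y1 + 9y2 + 31y3
  subject to:
    y1 + 2y3 >= 6
    y2 + 3y3 >= 2
    y1, y2, y3 >= 0

Solving the primal: x* = (5, 7).
  primal value c^T x* = 44.
Solving the dual: y* = (4.6667, 0, 0.6667).
  dual value b^T y* = 44.
Strong duality: c^T x* = b^T y*. Confirmed.

44


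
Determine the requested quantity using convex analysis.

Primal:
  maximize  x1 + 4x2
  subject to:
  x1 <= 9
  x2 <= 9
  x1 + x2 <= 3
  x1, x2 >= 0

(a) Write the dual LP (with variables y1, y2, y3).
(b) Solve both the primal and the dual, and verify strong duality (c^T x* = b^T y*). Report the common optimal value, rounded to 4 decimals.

The standard primal-dual pair for 'max c^T x s.t. A x <= b, x >= 0' is:
  Dual:  min b^T y  s.t.  A^T y >= c,  y >= 0.

So the dual LP is:
  minimize  9y1 + 9y2 + 3y3
  subject to:
    y1 + y3 >= 1
    y2 + y3 >= 4
    y1, y2, y3 >= 0

Solving the primal: x* = (0, 3).
  primal value c^T x* = 12.
Solving the dual: y* = (0, 0, 4).
  dual value b^T y* = 12.
Strong duality: c^T x* = b^T y*. Confirmed.

12


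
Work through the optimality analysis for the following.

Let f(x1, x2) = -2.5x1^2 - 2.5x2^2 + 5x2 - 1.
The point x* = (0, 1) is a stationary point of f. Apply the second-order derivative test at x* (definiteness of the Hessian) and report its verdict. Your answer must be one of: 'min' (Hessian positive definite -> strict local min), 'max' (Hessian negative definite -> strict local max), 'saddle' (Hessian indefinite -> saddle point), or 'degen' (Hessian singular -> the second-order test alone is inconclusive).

Compute the Hessian H = grad^2 f:
  H = [[-5, 0], [0, -5]]
Verify stationarity: grad f(x*) = H x* + g = (0, 0).
Eigenvalues of H: -5, -5.
Both eigenvalues < 0, so H is negative definite -> x* is a strict local max.

max


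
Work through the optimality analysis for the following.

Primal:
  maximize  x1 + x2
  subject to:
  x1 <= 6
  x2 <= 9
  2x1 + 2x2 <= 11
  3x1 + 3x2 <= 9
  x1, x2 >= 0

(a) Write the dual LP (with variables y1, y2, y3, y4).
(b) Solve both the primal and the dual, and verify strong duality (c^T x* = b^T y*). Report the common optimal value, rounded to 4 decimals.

The standard primal-dual pair for 'max c^T x s.t. A x <= b, x >= 0' is:
  Dual:  min b^T y  s.t.  A^T y >= c,  y >= 0.

So the dual LP is:
  minimize  6y1 + 9y2 + 11y3 + 9y4
  subject to:
    y1 + 2y3 + 3y4 >= 1
    y2 + 2y3 + 3y4 >= 1
    y1, y2, y3, y4 >= 0

Solving the primal: x* = (3, 0).
  primal value c^T x* = 3.
Solving the dual: y* = (0, 0, 0, 0.3333).
  dual value b^T y* = 3.
Strong duality: c^T x* = b^T y*. Confirmed.

3


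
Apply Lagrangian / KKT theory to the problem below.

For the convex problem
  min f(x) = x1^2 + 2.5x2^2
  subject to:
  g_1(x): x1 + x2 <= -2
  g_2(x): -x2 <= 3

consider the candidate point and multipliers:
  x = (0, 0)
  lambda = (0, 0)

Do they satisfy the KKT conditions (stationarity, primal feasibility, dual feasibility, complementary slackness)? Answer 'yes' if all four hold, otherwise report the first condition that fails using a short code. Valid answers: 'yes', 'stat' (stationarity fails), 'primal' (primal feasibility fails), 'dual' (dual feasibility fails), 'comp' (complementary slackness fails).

Gradient of f: grad f(x) = Q x + c = (0, 0)
Constraint values g_i(x) = a_i^T x - b_i:
  g_1((0, 0)) = 2
  g_2((0, 0)) = -3
Stationarity residual: grad f(x) + sum_i lambda_i a_i = (0, 0)
  -> stationarity OK
Primal feasibility (all g_i <= 0): FAILS
Dual feasibility (all lambda_i >= 0): OK
Complementary slackness (lambda_i * g_i(x) = 0 for all i): OK

Verdict: the first failing condition is primal_feasibility -> primal.

primal


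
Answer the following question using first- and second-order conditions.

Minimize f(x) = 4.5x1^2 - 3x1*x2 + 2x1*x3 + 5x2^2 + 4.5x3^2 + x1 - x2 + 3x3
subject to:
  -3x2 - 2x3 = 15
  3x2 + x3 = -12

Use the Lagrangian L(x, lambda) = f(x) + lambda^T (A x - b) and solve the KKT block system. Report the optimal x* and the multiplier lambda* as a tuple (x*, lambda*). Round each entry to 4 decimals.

Form the Lagrangian:
  L(x, lambda) = (1/2) x^T Q x + c^T x + lambda^T (A x - b)
Stationarity (grad_x L = 0): Q x + c + A^T lambda = 0.
Primal feasibility: A x = b.

This gives the KKT block system:
  [ Q   A^T ] [ x     ]   [-c ]
  [ A    0  ] [ lambda ] = [ b ]

Solving the linear system:
  x*      = (-0.4444, -3, -3)
  lambda* = (-15, -5.1111)
  f(x*)   = 78.6111

x* = (-0.4444, -3, -3), lambda* = (-15, -5.1111)


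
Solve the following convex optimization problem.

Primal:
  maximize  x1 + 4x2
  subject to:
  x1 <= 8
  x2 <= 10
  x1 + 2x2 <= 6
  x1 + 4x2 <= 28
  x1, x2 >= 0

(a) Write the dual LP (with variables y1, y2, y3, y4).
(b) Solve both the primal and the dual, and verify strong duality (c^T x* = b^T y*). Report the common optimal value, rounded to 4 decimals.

The standard primal-dual pair for 'max c^T x s.t. A x <= b, x >= 0' is:
  Dual:  min b^T y  s.t.  A^T y >= c,  y >= 0.

So the dual LP is:
  minimize  8y1 + 10y2 + 6y3 + 28y4
  subject to:
    y1 + y3 + y4 >= 1
    y2 + 2y3 + 4y4 >= 4
    y1, y2, y3, y4 >= 0

Solving the primal: x* = (0, 3).
  primal value c^T x* = 12.
Solving the dual: y* = (0, 0, 2, 0).
  dual value b^T y* = 12.
Strong duality: c^T x* = b^T y*. Confirmed.

12


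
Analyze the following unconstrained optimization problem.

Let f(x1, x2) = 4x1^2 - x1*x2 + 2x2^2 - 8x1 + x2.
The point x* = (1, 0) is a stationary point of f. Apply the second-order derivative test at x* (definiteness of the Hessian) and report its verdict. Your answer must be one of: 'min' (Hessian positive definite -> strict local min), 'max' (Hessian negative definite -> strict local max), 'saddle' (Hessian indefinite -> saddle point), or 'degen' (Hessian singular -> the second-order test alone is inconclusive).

Compute the Hessian H = grad^2 f:
  H = [[8, -1], [-1, 4]]
Verify stationarity: grad f(x*) = H x* + g = (0, 0).
Eigenvalues of H: 3.7639, 8.2361.
Both eigenvalues > 0, so H is positive definite -> x* is a strict local min.

min


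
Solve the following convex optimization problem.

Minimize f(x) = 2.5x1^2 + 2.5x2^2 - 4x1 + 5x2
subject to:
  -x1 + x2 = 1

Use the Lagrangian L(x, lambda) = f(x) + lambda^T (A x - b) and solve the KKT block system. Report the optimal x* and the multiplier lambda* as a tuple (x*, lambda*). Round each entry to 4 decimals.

Form the Lagrangian:
  L(x, lambda) = (1/2) x^T Q x + c^T x + lambda^T (A x - b)
Stationarity (grad_x L = 0): Q x + c + A^T lambda = 0.
Primal feasibility: A x = b.

This gives the KKT block system:
  [ Q   A^T ] [ x     ]   [-c ]
  [ A    0  ] [ lambda ] = [ b ]

Solving the linear system:
  x*      = (-0.6, 0.4)
  lambda* = (-7)
  f(x*)   = 5.7

x* = (-0.6, 0.4), lambda* = (-7)


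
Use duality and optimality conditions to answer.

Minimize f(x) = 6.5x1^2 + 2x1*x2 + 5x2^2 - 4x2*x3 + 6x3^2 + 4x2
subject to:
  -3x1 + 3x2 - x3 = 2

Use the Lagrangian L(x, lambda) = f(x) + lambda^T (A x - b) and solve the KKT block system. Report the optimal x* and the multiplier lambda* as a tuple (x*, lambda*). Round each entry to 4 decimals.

Form the Lagrangian:
  L(x, lambda) = (1/2) x^T Q x + c^T x + lambda^T (A x - b)
Stationarity (grad_x L = 0): Q x + c + A^T lambda = 0.
Primal feasibility: A x = b.

This gives the KKT block system:
  [ Q   A^T ] [ x     ]   [-c ]
  [ A    0  ] [ lambda ] = [ b ]

Solving the linear system:
  x*      = (-0.4444, 0.1939, -0.0851)
  lambda* = (-1.7967)
  f(x*)   = 2.1844

x* = (-0.4444, 0.1939, -0.0851), lambda* = (-1.7967)


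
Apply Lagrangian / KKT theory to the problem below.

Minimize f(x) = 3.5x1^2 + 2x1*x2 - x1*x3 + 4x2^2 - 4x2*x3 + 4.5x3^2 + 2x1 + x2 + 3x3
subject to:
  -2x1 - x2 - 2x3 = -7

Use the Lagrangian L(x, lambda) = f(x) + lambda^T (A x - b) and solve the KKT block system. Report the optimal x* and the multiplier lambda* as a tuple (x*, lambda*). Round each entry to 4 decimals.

Form the Lagrangian:
  L(x, lambda) = (1/2) x^T Q x + c^T x + lambda^T (A x - b)
Stationarity (grad_x L = 0): Q x + c + A^T lambda = 0.
Primal feasibility: A x = b.

This gives the KKT block system:
  [ Q   A^T ] [ x     ]   [-c ]
  [ A    0  ] [ lambda ] = [ b ]

Solving the linear system:
  x*      = (1.3303, 1.0959, 1.6218)
  lambda* = (5.941)
  f(x*)   = 25.1042

x* = (1.3303, 1.0959, 1.6218), lambda* = (5.941)


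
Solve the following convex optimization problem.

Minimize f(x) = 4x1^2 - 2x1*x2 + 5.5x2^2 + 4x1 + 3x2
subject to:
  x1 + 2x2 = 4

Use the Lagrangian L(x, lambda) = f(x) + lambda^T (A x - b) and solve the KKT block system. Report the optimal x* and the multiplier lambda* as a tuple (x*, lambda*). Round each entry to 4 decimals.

Form the Lagrangian:
  L(x, lambda) = (1/2) x^T Q x + c^T x + lambda^T (A x - b)
Stationarity (grad_x L = 0): Q x + c + A^T lambda = 0.
Primal feasibility: A x = b.

This gives the KKT block system:
  [ Q   A^T ] [ x     ]   [-c ]
  [ A    0  ] [ lambda ] = [ b ]

Solving the linear system:
  x*      = (0.9804, 1.5098)
  lambda* = (-8.8235)
  f(x*)   = 21.8725

x* = (0.9804, 1.5098), lambda* = (-8.8235)


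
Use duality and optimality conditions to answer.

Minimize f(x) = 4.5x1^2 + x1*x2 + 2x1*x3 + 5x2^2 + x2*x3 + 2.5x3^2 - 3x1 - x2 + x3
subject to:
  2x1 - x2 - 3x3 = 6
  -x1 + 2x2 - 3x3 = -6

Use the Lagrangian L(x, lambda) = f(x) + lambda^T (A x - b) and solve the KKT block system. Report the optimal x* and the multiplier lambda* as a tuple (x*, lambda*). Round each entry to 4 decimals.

Form the Lagrangian:
  L(x, lambda) = (1/2) x^T Q x + c^T x + lambda^T (A x - b)
Stationarity (grad_x L = 0): Q x + c + A^T lambda = 0.
Primal feasibility: A x = b.

This gives the KKT block system:
  [ Q   A^T ] [ x     ]   [-c ]
  [ A    0  ] [ lambda ] = [ b ]

Solving the linear system:
  x*      = (2.2123, -1.7877, 0.0708)
  lambda* = (-4.6447, 5.9748)
  f(x*)   = 29.4693

x* = (2.2123, -1.7877, 0.0708), lambda* = (-4.6447, 5.9748)


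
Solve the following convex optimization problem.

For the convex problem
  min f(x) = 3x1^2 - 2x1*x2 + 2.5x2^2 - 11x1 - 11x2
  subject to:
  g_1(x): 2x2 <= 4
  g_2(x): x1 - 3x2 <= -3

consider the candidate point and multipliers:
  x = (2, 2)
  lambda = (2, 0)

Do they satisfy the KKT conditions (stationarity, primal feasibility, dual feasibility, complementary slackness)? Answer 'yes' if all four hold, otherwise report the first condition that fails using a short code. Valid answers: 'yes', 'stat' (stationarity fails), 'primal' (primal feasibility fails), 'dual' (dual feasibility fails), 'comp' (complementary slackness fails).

Gradient of f: grad f(x) = Q x + c = (-3, -5)
Constraint values g_i(x) = a_i^T x - b_i:
  g_1((2, 2)) = 0
  g_2((2, 2)) = -1
Stationarity residual: grad f(x) + sum_i lambda_i a_i = (-3, -1)
  -> stationarity FAILS
Primal feasibility (all g_i <= 0): OK
Dual feasibility (all lambda_i >= 0): OK
Complementary slackness (lambda_i * g_i(x) = 0 for all i): OK

Verdict: the first failing condition is stationarity -> stat.

stat


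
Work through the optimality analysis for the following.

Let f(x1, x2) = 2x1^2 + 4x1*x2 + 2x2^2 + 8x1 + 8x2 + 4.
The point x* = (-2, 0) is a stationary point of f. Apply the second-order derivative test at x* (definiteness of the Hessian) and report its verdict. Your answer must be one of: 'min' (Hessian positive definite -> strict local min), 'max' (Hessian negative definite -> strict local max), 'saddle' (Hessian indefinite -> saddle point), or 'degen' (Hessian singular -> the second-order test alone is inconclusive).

Compute the Hessian H = grad^2 f:
  H = [[4, 4], [4, 4]]
Verify stationarity: grad f(x*) = H x* + g = (0, 0).
Eigenvalues of H: 0, 8.
H has a zero eigenvalue (singular; positive semidefinite but not definite), so H is neither positive definite, negative definite, nor indefinite. The second-order test alone is inconclusive -> degen.
(Indeed, f is constant along the null direction of H through x*, so x* is not a strict local extremum.)

degen


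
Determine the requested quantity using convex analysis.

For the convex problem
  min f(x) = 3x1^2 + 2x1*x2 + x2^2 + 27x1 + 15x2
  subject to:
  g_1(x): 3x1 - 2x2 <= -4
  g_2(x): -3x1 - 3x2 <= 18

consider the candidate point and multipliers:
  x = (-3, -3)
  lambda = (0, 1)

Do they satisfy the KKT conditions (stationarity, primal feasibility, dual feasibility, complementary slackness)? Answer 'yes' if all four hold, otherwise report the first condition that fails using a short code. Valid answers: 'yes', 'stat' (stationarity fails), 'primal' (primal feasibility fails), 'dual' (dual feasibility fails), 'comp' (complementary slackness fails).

Gradient of f: grad f(x) = Q x + c = (3, 3)
Constraint values g_i(x) = a_i^T x - b_i:
  g_1((-3, -3)) = 1
  g_2((-3, -3)) = 0
Stationarity residual: grad f(x) + sum_i lambda_i a_i = (0, 0)
  -> stationarity OK
Primal feasibility (all g_i <= 0): FAILS
Dual feasibility (all lambda_i >= 0): OK
Complementary slackness (lambda_i * g_i(x) = 0 for all i): OK

Verdict: the first failing condition is primal_feasibility -> primal.

primal


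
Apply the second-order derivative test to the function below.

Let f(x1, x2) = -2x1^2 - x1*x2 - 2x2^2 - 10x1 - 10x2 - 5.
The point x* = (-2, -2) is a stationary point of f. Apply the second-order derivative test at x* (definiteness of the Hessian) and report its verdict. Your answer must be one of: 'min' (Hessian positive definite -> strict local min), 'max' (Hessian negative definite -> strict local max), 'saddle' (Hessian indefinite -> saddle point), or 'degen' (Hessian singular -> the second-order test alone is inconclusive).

Compute the Hessian H = grad^2 f:
  H = [[-4, -1], [-1, -4]]
Verify stationarity: grad f(x*) = H x* + g = (0, 0).
Eigenvalues of H: -5, -3.
Both eigenvalues < 0, so H is negative definite -> x* is a strict local max.

max


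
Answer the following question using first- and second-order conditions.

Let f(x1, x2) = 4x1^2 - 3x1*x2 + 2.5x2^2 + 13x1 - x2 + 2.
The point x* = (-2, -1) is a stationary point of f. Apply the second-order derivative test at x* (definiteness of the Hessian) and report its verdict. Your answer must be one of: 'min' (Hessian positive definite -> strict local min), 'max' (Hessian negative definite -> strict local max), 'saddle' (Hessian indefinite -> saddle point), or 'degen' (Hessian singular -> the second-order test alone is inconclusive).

Compute the Hessian H = grad^2 f:
  H = [[8, -3], [-3, 5]]
Verify stationarity: grad f(x*) = H x* + g = (0, 0).
Eigenvalues of H: 3.1459, 9.8541.
Both eigenvalues > 0, so H is positive definite -> x* is a strict local min.

min


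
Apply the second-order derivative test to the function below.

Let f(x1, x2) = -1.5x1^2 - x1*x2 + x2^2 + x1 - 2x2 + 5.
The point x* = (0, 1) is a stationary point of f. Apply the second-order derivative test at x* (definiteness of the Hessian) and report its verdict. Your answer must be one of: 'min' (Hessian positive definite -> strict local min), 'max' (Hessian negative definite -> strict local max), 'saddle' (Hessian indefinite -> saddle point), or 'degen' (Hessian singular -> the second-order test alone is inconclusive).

Compute the Hessian H = grad^2 f:
  H = [[-3, -1], [-1, 2]]
Verify stationarity: grad f(x*) = H x* + g = (0, 0).
Eigenvalues of H: -3.1926, 2.1926.
Eigenvalues have mixed signs, so H is indefinite -> x* is a saddle point.

saddle


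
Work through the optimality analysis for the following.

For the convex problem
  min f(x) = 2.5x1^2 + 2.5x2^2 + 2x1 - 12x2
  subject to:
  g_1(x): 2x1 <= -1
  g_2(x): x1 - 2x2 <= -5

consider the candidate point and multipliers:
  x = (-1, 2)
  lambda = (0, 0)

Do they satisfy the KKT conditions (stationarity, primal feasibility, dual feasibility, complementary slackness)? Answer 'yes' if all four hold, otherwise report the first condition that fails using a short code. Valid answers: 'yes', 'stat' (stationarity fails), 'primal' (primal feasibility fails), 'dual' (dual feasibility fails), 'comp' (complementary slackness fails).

Gradient of f: grad f(x) = Q x + c = (-3, -2)
Constraint values g_i(x) = a_i^T x - b_i:
  g_1((-1, 2)) = -1
  g_2((-1, 2)) = 0
Stationarity residual: grad f(x) + sum_i lambda_i a_i = (-3, -2)
  -> stationarity FAILS
Primal feasibility (all g_i <= 0): OK
Dual feasibility (all lambda_i >= 0): OK
Complementary slackness (lambda_i * g_i(x) = 0 for all i): OK

Verdict: the first failing condition is stationarity -> stat.

stat


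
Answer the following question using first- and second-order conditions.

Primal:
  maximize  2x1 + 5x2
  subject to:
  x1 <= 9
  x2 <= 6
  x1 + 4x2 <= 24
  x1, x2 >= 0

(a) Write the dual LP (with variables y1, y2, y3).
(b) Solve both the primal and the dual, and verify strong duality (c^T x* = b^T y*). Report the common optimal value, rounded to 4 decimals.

The standard primal-dual pair for 'max c^T x s.t. A x <= b, x >= 0' is:
  Dual:  min b^T y  s.t.  A^T y >= c,  y >= 0.

So the dual LP is:
  minimize  9y1 + 6y2 + 24y3
  subject to:
    y1 + y3 >= 2
    y2 + 4y3 >= 5
    y1, y2, y3 >= 0

Solving the primal: x* = (9, 3.75).
  primal value c^T x* = 36.75.
Solving the dual: y* = (0.75, 0, 1.25).
  dual value b^T y* = 36.75.
Strong duality: c^T x* = b^T y*. Confirmed.

36.75


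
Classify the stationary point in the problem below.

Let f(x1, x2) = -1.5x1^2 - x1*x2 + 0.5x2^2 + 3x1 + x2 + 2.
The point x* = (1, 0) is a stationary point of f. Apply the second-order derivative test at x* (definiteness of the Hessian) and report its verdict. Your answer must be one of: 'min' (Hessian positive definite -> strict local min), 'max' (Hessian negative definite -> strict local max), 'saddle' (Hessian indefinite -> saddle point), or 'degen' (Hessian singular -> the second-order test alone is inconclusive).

Compute the Hessian H = grad^2 f:
  H = [[-3, -1], [-1, 1]]
Verify stationarity: grad f(x*) = H x* + g = (0, 0).
Eigenvalues of H: -3.2361, 1.2361.
Eigenvalues have mixed signs, so H is indefinite -> x* is a saddle point.

saddle


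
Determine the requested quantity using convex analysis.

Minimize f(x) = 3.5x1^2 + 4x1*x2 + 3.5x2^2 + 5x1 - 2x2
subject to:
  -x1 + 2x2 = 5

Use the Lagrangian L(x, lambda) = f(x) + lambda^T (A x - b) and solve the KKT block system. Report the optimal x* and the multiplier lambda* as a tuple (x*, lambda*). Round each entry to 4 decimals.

Form the Lagrangian:
  L(x, lambda) = (1/2) x^T Q x + c^T x + lambda^T (A x - b)
Stationarity (grad_x L = 0): Q x + c + A^T lambda = 0.
Primal feasibility: A x = b.

This gives the KKT block system:
  [ Q   A^T ] [ x     ]   [-c ]
  [ A    0  ] [ lambda ] = [ b ]

Solving the linear system:
  x*      = (-1.7843, 1.6078)
  lambda* = (-1.0588)
  f(x*)   = -3.4216

x* = (-1.7843, 1.6078), lambda* = (-1.0588)


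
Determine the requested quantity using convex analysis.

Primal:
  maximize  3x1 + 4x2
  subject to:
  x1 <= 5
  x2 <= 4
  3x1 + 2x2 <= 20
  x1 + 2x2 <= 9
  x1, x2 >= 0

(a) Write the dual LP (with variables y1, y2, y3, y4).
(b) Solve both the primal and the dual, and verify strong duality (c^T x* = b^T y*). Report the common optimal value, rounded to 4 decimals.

The standard primal-dual pair for 'max c^T x s.t. A x <= b, x >= 0' is:
  Dual:  min b^T y  s.t.  A^T y >= c,  y >= 0.

So the dual LP is:
  minimize  5y1 + 4y2 + 20y3 + 9y4
  subject to:
    y1 + 3y3 + y4 >= 3
    y2 + 2y3 + 2y4 >= 4
    y1, y2, y3, y4 >= 0

Solving the primal: x* = (5, 2).
  primal value c^T x* = 23.
Solving the dual: y* = (1, 0, 0, 2).
  dual value b^T y* = 23.
Strong duality: c^T x* = b^T y*. Confirmed.

23


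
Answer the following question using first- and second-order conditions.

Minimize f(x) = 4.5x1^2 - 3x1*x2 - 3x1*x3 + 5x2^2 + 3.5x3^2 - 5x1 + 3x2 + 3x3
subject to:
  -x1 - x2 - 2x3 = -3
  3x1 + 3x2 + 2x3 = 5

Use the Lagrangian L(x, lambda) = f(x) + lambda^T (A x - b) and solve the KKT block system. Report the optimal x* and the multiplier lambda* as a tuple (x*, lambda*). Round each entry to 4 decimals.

Form the Lagrangian:
  L(x, lambda) = (1/2) x^T Q x + c^T x + lambda^T (A x - b)
Stationarity (grad_x L = 0): Q x + c + A^T lambda = 0.
Primal feasibility: A x = b.

This gives the KKT block system:
  [ Q   A^T ] [ x     ]   [-c ]
  [ A    0  ] [ lambda ] = [ b ]

Solving the linear system:
  x*      = (0.96, 0.04, 1)
  lambda* = (5.08, 1.52)
  f(x*)   = 2.98

x* = (0.96, 0.04, 1), lambda* = (5.08, 1.52)


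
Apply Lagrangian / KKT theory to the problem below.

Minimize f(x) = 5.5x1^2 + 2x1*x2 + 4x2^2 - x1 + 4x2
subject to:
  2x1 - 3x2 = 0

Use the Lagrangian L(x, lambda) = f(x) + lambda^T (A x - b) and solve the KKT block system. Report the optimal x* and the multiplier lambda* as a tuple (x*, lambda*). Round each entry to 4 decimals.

Form the Lagrangian:
  L(x, lambda) = (1/2) x^T Q x + c^T x + lambda^T (A x - b)
Stationarity (grad_x L = 0): Q x + c + A^T lambda = 0.
Primal feasibility: A x = b.

This gives the KKT block system:
  [ Q   A^T ] [ x     ]   [-c ]
  [ A    0  ] [ lambda ] = [ b ]

Solving the linear system:
  x*      = (-0.0968, -0.0645)
  lambda* = (1.0968)
  f(x*)   = -0.0806

x* = (-0.0968, -0.0645), lambda* = (1.0968)


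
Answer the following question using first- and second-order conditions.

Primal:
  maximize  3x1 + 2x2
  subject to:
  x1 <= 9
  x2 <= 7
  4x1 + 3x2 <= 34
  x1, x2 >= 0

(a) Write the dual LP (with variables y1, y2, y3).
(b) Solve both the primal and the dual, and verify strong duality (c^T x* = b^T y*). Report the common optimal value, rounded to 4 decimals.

The standard primal-dual pair for 'max c^T x s.t. A x <= b, x >= 0' is:
  Dual:  min b^T y  s.t.  A^T y >= c,  y >= 0.

So the dual LP is:
  minimize  9y1 + 7y2 + 34y3
  subject to:
    y1 + 4y3 >= 3
    y2 + 3y3 >= 2
    y1, y2, y3 >= 0

Solving the primal: x* = (8.5, 0).
  primal value c^T x* = 25.5.
Solving the dual: y* = (0, 0, 0.75).
  dual value b^T y* = 25.5.
Strong duality: c^T x* = b^T y*. Confirmed.

25.5


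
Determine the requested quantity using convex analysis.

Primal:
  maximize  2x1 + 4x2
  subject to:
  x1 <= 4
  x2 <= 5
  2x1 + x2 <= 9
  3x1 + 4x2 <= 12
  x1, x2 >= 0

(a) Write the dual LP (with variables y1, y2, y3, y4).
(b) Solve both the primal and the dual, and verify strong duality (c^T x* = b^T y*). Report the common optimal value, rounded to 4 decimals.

The standard primal-dual pair for 'max c^T x s.t. A x <= b, x >= 0' is:
  Dual:  min b^T y  s.t.  A^T y >= c,  y >= 0.

So the dual LP is:
  minimize  4y1 + 5y2 + 9y3 + 12y4
  subject to:
    y1 + 2y3 + 3y4 >= 2
    y2 + y3 + 4y4 >= 4
    y1, y2, y3, y4 >= 0

Solving the primal: x* = (0, 3).
  primal value c^T x* = 12.
Solving the dual: y* = (0, 0, 0, 1).
  dual value b^T y* = 12.
Strong duality: c^T x* = b^T y*. Confirmed.

12


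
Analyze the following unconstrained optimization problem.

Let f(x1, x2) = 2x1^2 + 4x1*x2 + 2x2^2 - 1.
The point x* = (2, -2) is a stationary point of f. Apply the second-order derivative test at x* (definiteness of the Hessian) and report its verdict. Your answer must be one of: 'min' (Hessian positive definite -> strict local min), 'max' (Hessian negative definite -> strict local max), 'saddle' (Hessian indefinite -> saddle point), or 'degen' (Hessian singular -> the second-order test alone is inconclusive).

Compute the Hessian H = grad^2 f:
  H = [[4, 4], [4, 4]]
Verify stationarity: grad f(x*) = H x* + g = (0, 0).
Eigenvalues of H: 0, 8.
H has a zero eigenvalue (singular; positive semidefinite but not definite), so H is neither positive definite, negative definite, nor indefinite. The second-order test alone is inconclusive -> degen.
(Indeed, f is constant along the null direction of H through x*, so x* is not a strict local extremum.)

degen


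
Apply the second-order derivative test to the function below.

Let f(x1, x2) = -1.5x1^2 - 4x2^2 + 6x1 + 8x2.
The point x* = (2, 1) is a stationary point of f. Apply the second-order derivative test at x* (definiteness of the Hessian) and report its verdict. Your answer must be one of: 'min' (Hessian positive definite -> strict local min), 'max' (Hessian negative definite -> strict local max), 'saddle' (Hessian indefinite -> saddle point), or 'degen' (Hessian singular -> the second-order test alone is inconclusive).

Compute the Hessian H = grad^2 f:
  H = [[-3, 0], [0, -8]]
Verify stationarity: grad f(x*) = H x* + g = (0, 0).
Eigenvalues of H: -8, -3.
Both eigenvalues < 0, so H is negative definite -> x* is a strict local max.

max


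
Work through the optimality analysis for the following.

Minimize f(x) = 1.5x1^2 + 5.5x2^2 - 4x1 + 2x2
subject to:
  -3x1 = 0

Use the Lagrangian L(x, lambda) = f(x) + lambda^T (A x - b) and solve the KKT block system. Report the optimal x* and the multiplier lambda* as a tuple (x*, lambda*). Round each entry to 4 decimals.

Form the Lagrangian:
  L(x, lambda) = (1/2) x^T Q x + c^T x + lambda^T (A x - b)
Stationarity (grad_x L = 0): Q x + c + A^T lambda = 0.
Primal feasibility: A x = b.

This gives the KKT block system:
  [ Q   A^T ] [ x     ]   [-c ]
  [ A    0  ] [ lambda ] = [ b ]

Solving the linear system:
  x*      = (0, -0.1818)
  lambda* = (-1.3333)
  f(x*)   = -0.1818

x* = (0, -0.1818), lambda* = (-1.3333)


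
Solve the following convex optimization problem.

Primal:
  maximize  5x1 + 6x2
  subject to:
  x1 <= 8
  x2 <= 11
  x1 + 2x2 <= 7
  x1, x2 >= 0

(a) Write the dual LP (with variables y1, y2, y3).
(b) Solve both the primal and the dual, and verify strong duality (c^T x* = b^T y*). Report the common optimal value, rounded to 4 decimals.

The standard primal-dual pair for 'max c^T x s.t. A x <= b, x >= 0' is:
  Dual:  min b^T y  s.t.  A^T y >= c,  y >= 0.

So the dual LP is:
  minimize  8y1 + 11y2 + 7y3
  subject to:
    y1 + y3 >= 5
    y2 + 2y3 >= 6
    y1, y2, y3 >= 0

Solving the primal: x* = (7, 0).
  primal value c^T x* = 35.
Solving the dual: y* = (0, 0, 5).
  dual value b^T y* = 35.
Strong duality: c^T x* = b^T y*. Confirmed.

35


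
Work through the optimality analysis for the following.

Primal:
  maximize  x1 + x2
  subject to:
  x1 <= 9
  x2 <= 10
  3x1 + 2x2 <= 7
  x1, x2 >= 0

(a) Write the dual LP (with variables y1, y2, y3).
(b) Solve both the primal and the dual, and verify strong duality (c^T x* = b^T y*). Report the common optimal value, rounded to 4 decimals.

The standard primal-dual pair for 'max c^T x s.t. A x <= b, x >= 0' is:
  Dual:  min b^T y  s.t.  A^T y >= c,  y >= 0.

So the dual LP is:
  minimize  9y1 + 10y2 + 7y3
  subject to:
    y1 + 3y3 >= 1
    y2 + 2y3 >= 1
    y1, y2, y3 >= 0

Solving the primal: x* = (0, 3.5).
  primal value c^T x* = 3.5.
Solving the dual: y* = (0, 0, 0.5).
  dual value b^T y* = 3.5.
Strong duality: c^T x* = b^T y*. Confirmed.

3.5


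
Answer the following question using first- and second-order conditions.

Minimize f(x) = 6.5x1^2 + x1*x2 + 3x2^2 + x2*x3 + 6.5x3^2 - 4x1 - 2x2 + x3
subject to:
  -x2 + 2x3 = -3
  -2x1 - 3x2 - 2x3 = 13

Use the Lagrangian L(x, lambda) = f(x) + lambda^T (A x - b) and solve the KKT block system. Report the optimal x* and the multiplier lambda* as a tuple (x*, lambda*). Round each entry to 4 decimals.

Form the Lagrangian:
  L(x, lambda) = (1/2) x^T Q x + c^T x + lambda^T (A x - b)
Stationarity (grad_x L = 0): Q x + c + A^T lambda = 0.
Primal feasibility: A x = b.

This gives the KKT block system:
  [ Q   A^T ] [ x     ]   [-c ]
  [ A    0  ] [ lambda ] = [ b ]

Solving the linear system:
  x*      = (-0.8712, -2.0644, -2.5322)
  lambda* = (8.2961, -8.6953)
  f(x*)   = 71.5043

x* = (-0.8712, -2.0644, -2.5322), lambda* = (8.2961, -8.6953)


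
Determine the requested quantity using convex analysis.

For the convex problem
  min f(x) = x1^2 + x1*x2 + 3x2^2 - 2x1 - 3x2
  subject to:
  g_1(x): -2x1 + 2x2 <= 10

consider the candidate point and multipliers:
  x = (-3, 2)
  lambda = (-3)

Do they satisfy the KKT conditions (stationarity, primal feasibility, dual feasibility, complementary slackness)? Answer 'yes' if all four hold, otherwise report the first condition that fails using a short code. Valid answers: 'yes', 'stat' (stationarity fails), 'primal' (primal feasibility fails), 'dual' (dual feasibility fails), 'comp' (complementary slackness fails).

Gradient of f: grad f(x) = Q x + c = (-6, 6)
Constraint values g_i(x) = a_i^T x - b_i:
  g_1((-3, 2)) = 0
Stationarity residual: grad f(x) + sum_i lambda_i a_i = (0, 0)
  -> stationarity OK
Primal feasibility (all g_i <= 0): OK
Dual feasibility (all lambda_i >= 0): FAILS
Complementary slackness (lambda_i * g_i(x) = 0 for all i): OK

Verdict: the first failing condition is dual_feasibility -> dual.

dual


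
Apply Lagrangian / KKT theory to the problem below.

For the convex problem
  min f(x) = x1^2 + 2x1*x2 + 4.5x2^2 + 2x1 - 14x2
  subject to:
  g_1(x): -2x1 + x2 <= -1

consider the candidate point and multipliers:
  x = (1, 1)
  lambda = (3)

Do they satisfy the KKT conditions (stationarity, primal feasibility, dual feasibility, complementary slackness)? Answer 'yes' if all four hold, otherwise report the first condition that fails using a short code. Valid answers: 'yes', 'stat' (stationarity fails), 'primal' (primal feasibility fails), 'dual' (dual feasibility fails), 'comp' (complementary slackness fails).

Gradient of f: grad f(x) = Q x + c = (6, -3)
Constraint values g_i(x) = a_i^T x - b_i:
  g_1((1, 1)) = 0
Stationarity residual: grad f(x) + sum_i lambda_i a_i = (0, 0)
  -> stationarity OK
Primal feasibility (all g_i <= 0): OK
Dual feasibility (all lambda_i >= 0): OK
Complementary slackness (lambda_i * g_i(x) = 0 for all i): OK

Verdict: yes, KKT holds.

yes


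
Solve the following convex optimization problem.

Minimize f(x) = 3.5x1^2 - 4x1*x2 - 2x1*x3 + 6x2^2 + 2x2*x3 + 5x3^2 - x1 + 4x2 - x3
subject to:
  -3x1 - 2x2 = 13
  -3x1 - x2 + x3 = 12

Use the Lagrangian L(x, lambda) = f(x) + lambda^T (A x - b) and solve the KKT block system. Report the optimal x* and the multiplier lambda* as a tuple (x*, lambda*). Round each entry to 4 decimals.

Form the Lagrangian:
  L(x, lambda) = (1/2) x^T Q x + c^T x + lambda^T (A x - b)
Stationarity (grad_x L = 0): Q x + c + A^T lambda = 0.
Primal feasibility: A x = b.

This gives the KKT block system:
  [ Q   A^T ] [ x     ]   [-c ]
  [ A    0  ] [ lambda ] = [ b ]

Solving the linear system:
  x*      = (-3.1776, -1.7336, 0.7336)
  lambda* = (3.2991, -9.2243)
  f(x*)   = 31.6565

x* = (-3.1776, -1.7336, 0.7336), lambda* = (3.2991, -9.2243)


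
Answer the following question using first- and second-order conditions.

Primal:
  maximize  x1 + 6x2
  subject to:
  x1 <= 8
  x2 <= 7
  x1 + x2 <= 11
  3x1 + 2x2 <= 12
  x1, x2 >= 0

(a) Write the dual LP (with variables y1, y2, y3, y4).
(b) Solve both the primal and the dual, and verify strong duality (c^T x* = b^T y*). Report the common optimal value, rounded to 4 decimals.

The standard primal-dual pair for 'max c^T x s.t. A x <= b, x >= 0' is:
  Dual:  min b^T y  s.t.  A^T y >= c,  y >= 0.

So the dual LP is:
  minimize  8y1 + 7y2 + 11y3 + 12y4
  subject to:
    y1 + y3 + 3y4 >= 1
    y2 + y3 + 2y4 >= 6
    y1, y2, y3, y4 >= 0

Solving the primal: x* = (0, 6).
  primal value c^T x* = 36.
Solving the dual: y* = (0, 0, 0, 3).
  dual value b^T y* = 36.
Strong duality: c^T x* = b^T y*. Confirmed.

36


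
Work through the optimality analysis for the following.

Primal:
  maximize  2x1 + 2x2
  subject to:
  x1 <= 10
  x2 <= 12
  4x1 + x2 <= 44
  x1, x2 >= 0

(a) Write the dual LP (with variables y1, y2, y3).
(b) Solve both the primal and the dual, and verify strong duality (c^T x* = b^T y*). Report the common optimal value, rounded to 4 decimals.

The standard primal-dual pair for 'max c^T x s.t. A x <= b, x >= 0' is:
  Dual:  min b^T y  s.t.  A^T y >= c,  y >= 0.

So the dual LP is:
  minimize  10y1 + 12y2 + 44y3
  subject to:
    y1 + 4y3 >= 2
    y2 + y3 >= 2
    y1, y2, y3 >= 0

Solving the primal: x* = (8, 12).
  primal value c^T x* = 40.
Solving the dual: y* = (0, 1.5, 0.5).
  dual value b^T y* = 40.
Strong duality: c^T x* = b^T y*. Confirmed.

40


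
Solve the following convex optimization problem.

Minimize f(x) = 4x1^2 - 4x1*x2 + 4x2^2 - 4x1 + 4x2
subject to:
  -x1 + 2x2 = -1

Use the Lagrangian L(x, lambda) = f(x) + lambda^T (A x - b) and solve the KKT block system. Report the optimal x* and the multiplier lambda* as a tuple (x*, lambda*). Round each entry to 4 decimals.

Form the Lagrangian:
  L(x, lambda) = (1/2) x^T Q x + c^T x + lambda^T (A x - b)
Stationarity (grad_x L = 0): Q x + c + A^T lambda = 0.
Primal feasibility: A x = b.

This gives the KKT block system:
  [ Q   A^T ] [ x     ]   [-c ]
  [ A    0  ] [ lambda ] = [ b ]

Solving the linear system:
  x*      = (0.3333, -0.3333)
  lambda* = (0)
  f(x*)   = -1.3333

x* = (0.3333, -0.3333), lambda* = (0)


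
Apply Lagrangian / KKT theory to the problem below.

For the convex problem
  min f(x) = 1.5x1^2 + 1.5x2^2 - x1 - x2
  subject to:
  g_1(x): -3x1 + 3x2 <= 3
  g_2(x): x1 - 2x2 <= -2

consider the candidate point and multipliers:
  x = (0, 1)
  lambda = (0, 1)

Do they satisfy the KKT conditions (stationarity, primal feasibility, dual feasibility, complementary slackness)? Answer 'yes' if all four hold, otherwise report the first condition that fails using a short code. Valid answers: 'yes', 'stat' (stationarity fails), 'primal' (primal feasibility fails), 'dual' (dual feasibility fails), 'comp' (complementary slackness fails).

Gradient of f: grad f(x) = Q x + c = (-1, 2)
Constraint values g_i(x) = a_i^T x - b_i:
  g_1((0, 1)) = 0
  g_2((0, 1)) = 0
Stationarity residual: grad f(x) + sum_i lambda_i a_i = (0, 0)
  -> stationarity OK
Primal feasibility (all g_i <= 0): OK
Dual feasibility (all lambda_i >= 0): OK
Complementary slackness (lambda_i * g_i(x) = 0 for all i): OK

Verdict: yes, KKT holds.

yes


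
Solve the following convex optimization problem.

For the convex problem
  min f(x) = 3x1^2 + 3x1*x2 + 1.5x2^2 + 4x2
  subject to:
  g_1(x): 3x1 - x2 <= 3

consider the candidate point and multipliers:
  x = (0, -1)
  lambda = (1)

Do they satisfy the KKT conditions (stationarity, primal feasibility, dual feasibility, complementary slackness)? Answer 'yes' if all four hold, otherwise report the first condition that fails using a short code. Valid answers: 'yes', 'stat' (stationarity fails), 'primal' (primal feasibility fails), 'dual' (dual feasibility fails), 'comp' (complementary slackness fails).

Gradient of f: grad f(x) = Q x + c = (-3, 1)
Constraint values g_i(x) = a_i^T x - b_i:
  g_1((0, -1)) = -2
Stationarity residual: grad f(x) + sum_i lambda_i a_i = (0, 0)
  -> stationarity OK
Primal feasibility (all g_i <= 0): OK
Dual feasibility (all lambda_i >= 0): OK
Complementary slackness (lambda_i * g_i(x) = 0 for all i): FAILS

Verdict: the first failing condition is complementary_slackness -> comp.

comp


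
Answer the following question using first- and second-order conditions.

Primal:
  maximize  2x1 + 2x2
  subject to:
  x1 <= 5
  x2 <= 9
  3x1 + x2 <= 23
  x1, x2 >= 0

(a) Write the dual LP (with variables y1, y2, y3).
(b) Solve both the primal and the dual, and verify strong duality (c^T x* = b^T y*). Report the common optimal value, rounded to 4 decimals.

The standard primal-dual pair for 'max c^T x s.t. A x <= b, x >= 0' is:
  Dual:  min b^T y  s.t.  A^T y >= c,  y >= 0.

So the dual LP is:
  minimize  5y1 + 9y2 + 23y3
  subject to:
    y1 + 3y3 >= 2
    y2 + y3 >= 2
    y1, y2, y3 >= 0

Solving the primal: x* = (4.6667, 9).
  primal value c^T x* = 27.3333.
Solving the dual: y* = (0, 1.3333, 0.6667).
  dual value b^T y* = 27.3333.
Strong duality: c^T x* = b^T y*. Confirmed.

27.3333


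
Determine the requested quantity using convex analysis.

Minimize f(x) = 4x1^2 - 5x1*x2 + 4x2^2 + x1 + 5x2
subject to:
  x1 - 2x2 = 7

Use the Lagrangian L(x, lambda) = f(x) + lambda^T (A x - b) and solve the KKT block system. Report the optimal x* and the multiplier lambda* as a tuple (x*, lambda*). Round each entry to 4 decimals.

Form the Lagrangian:
  L(x, lambda) = (1/2) x^T Q x + c^T x + lambda^T (A x - b)
Stationarity (grad_x L = 0): Q x + c + A^T lambda = 0.
Primal feasibility: A x = b.

This gives the KKT block system:
  [ Q   A^T ] [ x     ]   [-c ]
  [ A    0  ] [ lambda ] = [ b ]

Solving the linear system:
  x*      = (-1.4, -4.2)
  lambda* = (-10.8)
  f(x*)   = 26.6

x* = (-1.4, -4.2), lambda* = (-10.8)


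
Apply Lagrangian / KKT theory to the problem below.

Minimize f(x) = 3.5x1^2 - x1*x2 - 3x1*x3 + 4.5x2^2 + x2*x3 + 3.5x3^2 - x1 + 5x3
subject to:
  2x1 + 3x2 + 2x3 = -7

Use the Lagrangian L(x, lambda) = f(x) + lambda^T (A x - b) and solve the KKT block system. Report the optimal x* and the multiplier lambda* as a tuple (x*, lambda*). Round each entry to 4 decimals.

Form the Lagrangian:
  L(x, lambda) = (1/2) x^T Q x + c^T x + lambda^T (A x - b)
Stationarity (grad_x L = 0): Q x + c + A^T lambda = 0.
Primal feasibility: A x = b.

This gives the KKT block system:
  [ Q   A^T ] [ x     ]   [-c ]
  [ A    0  ] [ lambda ] = [ b ]

Solving the linear system:
  x*      = (-1.1128, -0.5188, -1.609)
  lambda* = (1.7218)
  f(x*)   = 2.5602

x* = (-1.1128, -0.5188, -1.609), lambda* = (1.7218)


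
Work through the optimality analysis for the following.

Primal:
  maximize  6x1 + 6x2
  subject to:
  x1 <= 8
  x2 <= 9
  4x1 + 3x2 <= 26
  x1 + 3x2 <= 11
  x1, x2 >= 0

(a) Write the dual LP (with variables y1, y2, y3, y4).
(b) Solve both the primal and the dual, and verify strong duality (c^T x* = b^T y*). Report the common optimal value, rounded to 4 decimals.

The standard primal-dual pair for 'max c^T x s.t. A x <= b, x >= 0' is:
  Dual:  min b^T y  s.t.  A^T y >= c,  y >= 0.

So the dual LP is:
  minimize  8y1 + 9y2 + 26y3 + 11y4
  subject to:
    y1 + 4y3 + y4 >= 6
    y2 + 3y3 + 3y4 >= 6
    y1, y2, y3, y4 >= 0

Solving the primal: x* = (5, 2).
  primal value c^T x* = 42.
Solving the dual: y* = (0, 0, 1.3333, 0.6667).
  dual value b^T y* = 42.
Strong duality: c^T x* = b^T y*. Confirmed.

42
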